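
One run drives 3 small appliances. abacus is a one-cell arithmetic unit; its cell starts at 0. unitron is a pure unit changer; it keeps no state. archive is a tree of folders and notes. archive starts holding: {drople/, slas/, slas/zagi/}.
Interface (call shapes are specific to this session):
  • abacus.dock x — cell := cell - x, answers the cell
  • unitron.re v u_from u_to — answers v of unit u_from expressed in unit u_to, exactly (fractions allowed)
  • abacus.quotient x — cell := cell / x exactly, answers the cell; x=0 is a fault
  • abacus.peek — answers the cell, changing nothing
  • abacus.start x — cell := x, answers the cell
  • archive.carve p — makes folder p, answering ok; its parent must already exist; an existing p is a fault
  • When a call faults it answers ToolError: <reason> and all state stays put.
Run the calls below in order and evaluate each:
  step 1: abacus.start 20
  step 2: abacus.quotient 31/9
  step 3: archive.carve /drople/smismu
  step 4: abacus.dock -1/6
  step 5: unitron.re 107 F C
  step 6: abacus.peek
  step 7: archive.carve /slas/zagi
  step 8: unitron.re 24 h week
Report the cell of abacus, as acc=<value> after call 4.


~$ abacus.start 20
:: 20
~$ abacus.quotient 31/9
:: 180/31
~$ archive.carve /drople/smismu
:: ok
~$ abacus.dock -1/6
:: 1111/186
~$ unitron.re 107 F C
:: 125/3
~$ abacus.peek
:: 1111/186
~$ archive.carve /slas/zagi
:: ToolError: exists
~$ unitron.re 24 h week
:: 1/7

Answer: acc=1111/186


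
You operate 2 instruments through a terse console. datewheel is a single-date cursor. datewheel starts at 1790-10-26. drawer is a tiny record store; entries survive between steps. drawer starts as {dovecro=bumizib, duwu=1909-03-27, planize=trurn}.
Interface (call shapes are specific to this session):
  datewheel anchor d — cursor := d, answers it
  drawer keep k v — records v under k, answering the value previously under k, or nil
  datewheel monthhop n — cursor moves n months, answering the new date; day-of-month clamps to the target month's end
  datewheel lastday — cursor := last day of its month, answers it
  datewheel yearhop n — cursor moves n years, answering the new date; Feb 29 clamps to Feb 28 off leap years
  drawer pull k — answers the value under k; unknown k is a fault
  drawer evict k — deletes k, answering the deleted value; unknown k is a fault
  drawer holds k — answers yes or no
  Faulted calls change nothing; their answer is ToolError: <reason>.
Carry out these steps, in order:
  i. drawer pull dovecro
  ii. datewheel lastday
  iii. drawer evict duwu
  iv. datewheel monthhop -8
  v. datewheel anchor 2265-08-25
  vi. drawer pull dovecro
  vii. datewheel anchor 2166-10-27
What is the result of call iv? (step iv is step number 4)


·→ drawer pull(k=dovecro)
·← bumizib
·→ datewheel lastday()
·← 1790-10-31
·→ drawer evict(k=duwu)
·← 1909-03-27
·→ datewheel monthhop(n=-8)
·← 1790-02-28
·→ datewheel anchor(d=2265-08-25)
·← 2265-08-25
·→ drawer pull(k=dovecro)
·← bumizib
·→ datewheel anchor(d=2166-10-27)
·← 2166-10-27

Answer: 1790-02-28


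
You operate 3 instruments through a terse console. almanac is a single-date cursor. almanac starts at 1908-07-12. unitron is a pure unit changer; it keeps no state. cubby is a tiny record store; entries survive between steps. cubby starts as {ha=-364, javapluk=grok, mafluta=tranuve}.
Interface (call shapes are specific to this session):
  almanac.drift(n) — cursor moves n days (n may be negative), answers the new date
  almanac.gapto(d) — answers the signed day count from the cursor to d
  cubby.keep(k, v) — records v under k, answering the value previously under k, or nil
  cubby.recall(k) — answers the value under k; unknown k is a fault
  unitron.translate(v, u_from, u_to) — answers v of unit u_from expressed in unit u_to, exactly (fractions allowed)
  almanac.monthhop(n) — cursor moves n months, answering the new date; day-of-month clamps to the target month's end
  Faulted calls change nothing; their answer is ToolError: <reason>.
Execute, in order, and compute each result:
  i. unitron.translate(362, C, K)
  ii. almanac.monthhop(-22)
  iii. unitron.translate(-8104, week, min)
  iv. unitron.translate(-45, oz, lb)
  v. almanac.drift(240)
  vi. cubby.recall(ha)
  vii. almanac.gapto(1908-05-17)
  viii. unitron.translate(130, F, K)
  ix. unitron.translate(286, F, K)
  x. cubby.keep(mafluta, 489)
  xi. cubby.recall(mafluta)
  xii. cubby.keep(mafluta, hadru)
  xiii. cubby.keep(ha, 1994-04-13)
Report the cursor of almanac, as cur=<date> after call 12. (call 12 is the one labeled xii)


$ translate v=362 u_from=C u_to=K
= 12703/20
$ monthhop n=-22
= 1906-09-12
$ translate v=-8104 u_from=week u_to=min
= -81688320
$ translate v=-45 u_from=oz u_to=lb
= -45/16
$ drift n=240
= 1907-05-10
$ recall k=ha
= -364
$ gapto d=1908-05-17
= 373
$ translate v=130 u_from=F u_to=K
= 58967/180
$ translate v=286 u_from=F u_to=K
= 74567/180
$ keep k=mafluta v=489
= tranuve
$ recall k=mafluta
= 489
$ keep k=mafluta v=hadru
= 489
$ keep k=ha v=1994-04-13
= -364

Answer: cur=1907-05-10


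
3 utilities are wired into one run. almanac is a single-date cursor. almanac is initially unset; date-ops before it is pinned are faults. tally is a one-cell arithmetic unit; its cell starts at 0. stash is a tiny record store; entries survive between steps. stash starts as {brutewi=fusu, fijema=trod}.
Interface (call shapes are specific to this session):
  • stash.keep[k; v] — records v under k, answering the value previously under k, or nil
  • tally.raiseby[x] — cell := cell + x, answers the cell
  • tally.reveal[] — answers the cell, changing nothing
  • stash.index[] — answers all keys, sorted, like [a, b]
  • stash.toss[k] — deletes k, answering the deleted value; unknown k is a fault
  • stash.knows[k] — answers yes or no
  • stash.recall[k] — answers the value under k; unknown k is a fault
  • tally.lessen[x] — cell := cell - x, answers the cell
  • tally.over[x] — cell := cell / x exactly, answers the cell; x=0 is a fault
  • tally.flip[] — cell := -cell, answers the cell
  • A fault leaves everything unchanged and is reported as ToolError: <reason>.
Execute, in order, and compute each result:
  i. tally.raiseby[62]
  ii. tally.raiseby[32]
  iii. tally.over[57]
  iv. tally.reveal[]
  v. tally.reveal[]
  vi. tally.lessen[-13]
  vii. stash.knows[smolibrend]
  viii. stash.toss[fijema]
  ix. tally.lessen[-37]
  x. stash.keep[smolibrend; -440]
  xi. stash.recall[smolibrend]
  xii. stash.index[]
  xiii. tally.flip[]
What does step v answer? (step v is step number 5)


Answer: 94/57

Derivation:
Step: tally.raiseby[62]
Result: 62
Step: tally.raiseby[32]
Result: 94
Step: tally.over[57]
Result: 94/57
Step: tally.reveal[]
Result: 94/57
Step: tally.reveal[]
Result: 94/57
Step: tally.lessen[-13]
Result: 835/57
Step: stash.knows[smolibrend]
Result: no
Step: stash.toss[fijema]
Result: trod
Step: tally.lessen[-37]
Result: 2944/57
Step: stash.keep[smolibrend; -440]
Result: nil
Step: stash.recall[smolibrend]
Result: -440
Step: stash.index[]
Result: [brutewi, smolibrend]
Step: tally.flip[]
Result: -2944/57


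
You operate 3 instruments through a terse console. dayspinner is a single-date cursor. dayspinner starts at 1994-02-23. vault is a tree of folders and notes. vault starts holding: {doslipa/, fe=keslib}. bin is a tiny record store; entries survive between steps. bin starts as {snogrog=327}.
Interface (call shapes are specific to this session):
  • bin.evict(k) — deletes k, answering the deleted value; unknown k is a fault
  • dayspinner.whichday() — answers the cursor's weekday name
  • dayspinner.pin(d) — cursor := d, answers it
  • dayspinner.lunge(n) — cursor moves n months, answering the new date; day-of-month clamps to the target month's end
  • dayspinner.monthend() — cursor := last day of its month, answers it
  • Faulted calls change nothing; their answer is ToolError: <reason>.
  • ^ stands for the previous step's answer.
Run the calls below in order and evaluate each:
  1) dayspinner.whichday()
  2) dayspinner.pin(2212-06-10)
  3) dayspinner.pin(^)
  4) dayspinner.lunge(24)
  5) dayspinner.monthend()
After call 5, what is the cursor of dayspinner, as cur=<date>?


// dayspinner.whichday() ~> Wednesday
// dayspinner.pin(d='2212-06-10') ~> 2212-06-10
// dayspinner.pin(d='^') ~> 2212-06-10
// dayspinner.lunge(n='24') ~> 2214-06-10
// dayspinner.monthend() ~> 2214-06-30

Answer: cur=2214-06-30


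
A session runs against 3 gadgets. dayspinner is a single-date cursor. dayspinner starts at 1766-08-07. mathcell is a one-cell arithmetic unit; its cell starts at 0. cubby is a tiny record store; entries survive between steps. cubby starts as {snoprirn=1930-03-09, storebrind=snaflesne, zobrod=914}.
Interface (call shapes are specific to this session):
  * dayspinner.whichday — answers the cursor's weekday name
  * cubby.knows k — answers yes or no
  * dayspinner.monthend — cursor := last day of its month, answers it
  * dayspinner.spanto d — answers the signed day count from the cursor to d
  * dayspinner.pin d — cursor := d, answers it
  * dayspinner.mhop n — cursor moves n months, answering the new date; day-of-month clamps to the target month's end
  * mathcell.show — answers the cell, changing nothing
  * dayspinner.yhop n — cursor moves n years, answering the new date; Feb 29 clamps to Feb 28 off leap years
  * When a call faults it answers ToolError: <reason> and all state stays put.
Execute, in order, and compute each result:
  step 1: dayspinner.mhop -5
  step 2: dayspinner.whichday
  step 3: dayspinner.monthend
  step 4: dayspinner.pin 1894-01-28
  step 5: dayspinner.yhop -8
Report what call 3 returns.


Answer: 1766-03-31

Derivation:
==> dayspinner.mhop(n=-5)
<== 1766-03-07
==> dayspinner.whichday()
<== Friday
==> dayspinner.monthend()
<== 1766-03-31
==> dayspinner.pin(d=1894-01-28)
<== 1894-01-28
==> dayspinner.yhop(n=-8)
<== 1886-01-28


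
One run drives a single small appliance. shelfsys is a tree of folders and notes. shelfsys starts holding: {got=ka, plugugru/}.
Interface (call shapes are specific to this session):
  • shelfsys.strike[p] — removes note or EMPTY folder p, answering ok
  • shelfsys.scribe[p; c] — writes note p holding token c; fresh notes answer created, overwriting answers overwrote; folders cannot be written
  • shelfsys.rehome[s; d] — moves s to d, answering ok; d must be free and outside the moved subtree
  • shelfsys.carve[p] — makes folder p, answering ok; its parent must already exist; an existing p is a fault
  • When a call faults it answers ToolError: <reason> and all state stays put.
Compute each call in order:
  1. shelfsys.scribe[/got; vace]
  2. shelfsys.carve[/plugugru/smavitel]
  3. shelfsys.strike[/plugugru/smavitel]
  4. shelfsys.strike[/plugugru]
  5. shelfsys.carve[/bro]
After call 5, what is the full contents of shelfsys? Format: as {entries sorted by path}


-- shelfsys.scribe(p='/got', c='vace') => overwrote
-- shelfsys.carve(p='/plugugru/smavitel') => ok
-- shelfsys.strike(p='/plugugru/smavitel') => ok
-- shelfsys.strike(p='/plugugru') => ok
-- shelfsys.carve(p='/bro') => ok

Answer: {bro/, got=vace}


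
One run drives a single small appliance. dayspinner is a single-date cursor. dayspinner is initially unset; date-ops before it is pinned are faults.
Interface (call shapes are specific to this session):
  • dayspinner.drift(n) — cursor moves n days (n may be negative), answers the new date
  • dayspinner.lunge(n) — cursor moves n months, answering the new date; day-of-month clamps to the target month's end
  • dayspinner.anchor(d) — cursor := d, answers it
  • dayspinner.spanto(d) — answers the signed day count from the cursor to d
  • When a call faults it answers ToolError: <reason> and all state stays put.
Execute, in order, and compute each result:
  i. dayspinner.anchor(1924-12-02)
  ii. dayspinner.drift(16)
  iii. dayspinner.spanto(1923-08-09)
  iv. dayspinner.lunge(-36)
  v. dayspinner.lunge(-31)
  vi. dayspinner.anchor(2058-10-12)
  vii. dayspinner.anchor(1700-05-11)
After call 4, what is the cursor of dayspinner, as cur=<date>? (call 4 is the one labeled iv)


Answer: cur=1921-12-18

Derivation:
// 1. dayspinner.anchor(d: 1924-12-02) -> 1924-12-02
// 2. dayspinner.drift(n: 16) -> 1924-12-18
// 3. dayspinner.spanto(d: 1923-08-09) -> -497
// 4. dayspinner.lunge(n: -36) -> 1921-12-18
// 5. dayspinner.lunge(n: -31) -> 1919-05-18
// 6. dayspinner.anchor(d: 2058-10-12) -> 2058-10-12
// 7. dayspinner.anchor(d: 1700-05-11) -> 1700-05-11


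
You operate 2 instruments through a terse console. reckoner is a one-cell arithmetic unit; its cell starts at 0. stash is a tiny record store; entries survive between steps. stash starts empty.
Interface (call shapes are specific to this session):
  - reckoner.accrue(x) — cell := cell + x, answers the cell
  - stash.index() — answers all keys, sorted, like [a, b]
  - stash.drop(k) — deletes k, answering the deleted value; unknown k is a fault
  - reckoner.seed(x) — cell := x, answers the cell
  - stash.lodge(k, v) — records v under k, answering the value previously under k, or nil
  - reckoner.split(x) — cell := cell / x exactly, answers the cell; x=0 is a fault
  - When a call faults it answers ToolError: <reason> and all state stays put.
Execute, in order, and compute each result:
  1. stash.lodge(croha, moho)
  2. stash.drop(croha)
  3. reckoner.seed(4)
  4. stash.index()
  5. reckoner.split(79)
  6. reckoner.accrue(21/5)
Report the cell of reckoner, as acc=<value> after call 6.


Answer: acc=1679/395

Derivation:
$ stash.lodge croha moho
  nil
$ stash.drop croha
  moho
$ reckoner.seed 4
  4
$ stash.index
  []
$ reckoner.split 79
  4/79
$ reckoner.accrue 21/5
  1679/395


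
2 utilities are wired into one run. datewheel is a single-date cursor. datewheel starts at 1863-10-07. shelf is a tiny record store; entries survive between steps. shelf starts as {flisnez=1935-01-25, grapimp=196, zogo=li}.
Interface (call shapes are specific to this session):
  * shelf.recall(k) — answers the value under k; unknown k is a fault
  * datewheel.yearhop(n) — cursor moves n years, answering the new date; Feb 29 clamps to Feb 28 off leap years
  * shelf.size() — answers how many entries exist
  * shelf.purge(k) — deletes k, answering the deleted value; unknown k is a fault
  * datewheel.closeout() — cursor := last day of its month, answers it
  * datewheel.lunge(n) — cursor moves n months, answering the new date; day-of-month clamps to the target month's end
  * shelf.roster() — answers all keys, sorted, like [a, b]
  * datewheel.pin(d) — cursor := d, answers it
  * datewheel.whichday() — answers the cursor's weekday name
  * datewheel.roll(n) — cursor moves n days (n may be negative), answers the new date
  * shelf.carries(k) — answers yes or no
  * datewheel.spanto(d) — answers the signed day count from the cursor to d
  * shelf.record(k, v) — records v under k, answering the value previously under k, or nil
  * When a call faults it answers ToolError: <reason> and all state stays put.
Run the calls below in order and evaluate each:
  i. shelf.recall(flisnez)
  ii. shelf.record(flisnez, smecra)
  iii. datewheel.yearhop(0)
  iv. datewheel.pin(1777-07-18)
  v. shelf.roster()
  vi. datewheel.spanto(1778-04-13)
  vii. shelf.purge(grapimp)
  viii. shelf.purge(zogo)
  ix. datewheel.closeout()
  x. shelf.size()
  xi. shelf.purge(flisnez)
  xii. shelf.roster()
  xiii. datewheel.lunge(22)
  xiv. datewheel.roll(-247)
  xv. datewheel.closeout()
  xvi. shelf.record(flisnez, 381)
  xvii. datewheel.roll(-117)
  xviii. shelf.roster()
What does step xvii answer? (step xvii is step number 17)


! recall(k→flisnez) -> 1935-01-25
! record(k→flisnez, v→smecra) -> 1935-01-25
! yearhop(n→0) -> 1863-10-07
! pin(d→1777-07-18) -> 1777-07-18
! roster() -> [flisnez, grapimp, zogo]
! spanto(d→1778-04-13) -> 269
! purge(k→grapimp) -> 196
! purge(k→zogo) -> li
! closeout() -> 1777-07-31
! size() -> 1
! purge(k→flisnez) -> smecra
! roster() -> []
! lunge(n→22) -> 1779-05-31
! roll(n→-247) -> 1778-09-26
! closeout() -> 1778-09-30
! record(k→flisnez, v→381) -> nil
! roll(n→-117) -> 1778-06-05
! roster() -> [flisnez]

Answer: 1778-06-05


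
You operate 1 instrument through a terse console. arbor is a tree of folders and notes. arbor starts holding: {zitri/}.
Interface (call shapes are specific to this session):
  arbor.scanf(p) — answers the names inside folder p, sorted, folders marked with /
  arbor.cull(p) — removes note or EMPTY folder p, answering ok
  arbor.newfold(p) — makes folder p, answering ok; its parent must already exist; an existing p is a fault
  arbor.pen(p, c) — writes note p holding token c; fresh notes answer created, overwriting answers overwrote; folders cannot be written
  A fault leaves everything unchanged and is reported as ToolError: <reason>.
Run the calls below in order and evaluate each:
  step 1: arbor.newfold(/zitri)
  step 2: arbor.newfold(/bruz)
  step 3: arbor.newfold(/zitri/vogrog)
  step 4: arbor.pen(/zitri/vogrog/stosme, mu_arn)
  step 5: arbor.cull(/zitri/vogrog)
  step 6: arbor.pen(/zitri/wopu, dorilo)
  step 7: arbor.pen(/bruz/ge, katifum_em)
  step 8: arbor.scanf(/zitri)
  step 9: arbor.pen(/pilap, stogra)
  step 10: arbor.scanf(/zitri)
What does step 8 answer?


Answer: [vogrog/, wopu]

Derivation:
-- 1. newfold(p=/zitri) == ToolError: exists
-- 2. newfold(p=/bruz) == ok
-- 3. newfold(p=/zitri/vogrog) == ok
-- 4. pen(p=/zitri/vogrog/stosme, c=mu_arn) == created
-- 5. cull(p=/zitri/vogrog) == ToolError: not empty
-- 6. pen(p=/zitri/wopu, c=dorilo) == created
-- 7. pen(p=/bruz/ge, c=katifum_em) == created
-- 8. scanf(p=/zitri) == [vogrog/, wopu]
-- 9. pen(p=/pilap, c=stogra) == created
-- 10. scanf(p=/zitri) == [vogrog/, wopu]


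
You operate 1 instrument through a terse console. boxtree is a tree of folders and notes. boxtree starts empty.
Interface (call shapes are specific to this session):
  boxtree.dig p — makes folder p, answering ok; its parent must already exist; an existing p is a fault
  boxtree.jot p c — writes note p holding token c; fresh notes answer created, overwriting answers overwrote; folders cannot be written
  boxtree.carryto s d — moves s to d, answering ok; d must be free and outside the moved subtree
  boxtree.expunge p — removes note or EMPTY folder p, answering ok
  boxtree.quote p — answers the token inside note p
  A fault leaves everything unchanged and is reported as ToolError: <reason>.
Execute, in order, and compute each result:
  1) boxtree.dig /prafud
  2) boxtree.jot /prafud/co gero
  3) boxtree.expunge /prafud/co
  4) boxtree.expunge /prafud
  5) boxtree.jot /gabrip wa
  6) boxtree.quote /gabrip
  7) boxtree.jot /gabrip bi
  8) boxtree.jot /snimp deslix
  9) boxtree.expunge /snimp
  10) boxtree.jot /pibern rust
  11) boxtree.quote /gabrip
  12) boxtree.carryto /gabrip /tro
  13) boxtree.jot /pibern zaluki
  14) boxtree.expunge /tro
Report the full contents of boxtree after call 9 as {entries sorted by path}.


I try boxtree.dig with p='/prafud', and see ok.
I try boxtree.jot with p='/prafud/co', c='gero', → created.
Using boxtree.expunge with p='/prafud/co', which returns ok.
Next I call boxtree.expunge with p='/prafud', and see ok.
I try boxtree.jot with p='/gabrip', c='wa', and observe created.
Calling boxtree.quote with p='/gabrip', giving wa.
Next I call boxtree.jot with p='/gabrip', c='bi', giving overwrote.
Calling boxtree.jot with p='/snimp', c='deslix', — result: created.
Invoking boxtree.expunge with p='/snimp', which returns ok.
Using boxtree.jot with p='/pibern', c='rust': created.
I use boxtree.quote with p='/gabrip', and see bi.
Invoking boxtree.carryto with s='/gabrip', d='/tro': ok.
I run boxtree.jot with p='/pibern', c='zaluki', → overwrote.
I call boxtree.expunge with p='/tro', yielding ok.

Answer: {gabrip=bi}


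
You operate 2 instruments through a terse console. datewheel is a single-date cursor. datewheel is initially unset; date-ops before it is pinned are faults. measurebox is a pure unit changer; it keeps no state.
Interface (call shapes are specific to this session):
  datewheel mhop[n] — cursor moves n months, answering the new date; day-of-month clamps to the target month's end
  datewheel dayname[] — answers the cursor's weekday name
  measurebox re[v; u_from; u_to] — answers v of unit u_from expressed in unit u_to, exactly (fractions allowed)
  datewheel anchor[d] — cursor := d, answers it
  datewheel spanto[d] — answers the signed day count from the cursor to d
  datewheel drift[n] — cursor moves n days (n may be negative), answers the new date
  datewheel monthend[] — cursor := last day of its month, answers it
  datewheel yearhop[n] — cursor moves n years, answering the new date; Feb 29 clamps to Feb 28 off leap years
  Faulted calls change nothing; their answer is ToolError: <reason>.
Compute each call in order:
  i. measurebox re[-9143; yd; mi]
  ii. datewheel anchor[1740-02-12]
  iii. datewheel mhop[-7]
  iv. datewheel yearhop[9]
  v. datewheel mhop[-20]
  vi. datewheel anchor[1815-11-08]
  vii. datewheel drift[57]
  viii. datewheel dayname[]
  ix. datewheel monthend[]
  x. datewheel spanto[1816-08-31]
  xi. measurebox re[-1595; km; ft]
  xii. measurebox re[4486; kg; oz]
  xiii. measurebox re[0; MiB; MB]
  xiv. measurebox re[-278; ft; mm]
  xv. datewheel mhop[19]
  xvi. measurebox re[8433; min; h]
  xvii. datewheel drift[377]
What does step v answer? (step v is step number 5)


Answer: 1746-11-12

Derivation:
·→ measurebox re(v=-9143, u_from=yd, u_to=mi)
·← -9143/1760
·→ datewheel anchor(d=1740-02-12)
·← 1740-02-12
·→ datewheel mhop(n=-7)
·← 1739-07-12
·→ datewheel yearhop(n=9)
·← 1748-07-12
·→ datewheel mhop(n=-20)
·← 1746-11-12
·→ datewheel anchor(d=1815-11-08)
·← 1815-11-08
·→ datewheel drift(n=57)
·← 1816-01-04
·→ datewheel dayname()
·← Thursday
·→ datewheel monthend()
·← 1816-01-31
·→ datewheel spanto(d=1816-08-31)
·← 213
·→ measurebox re(v=-1595, u_from=km, u_to=ft)
·← -1993750000/381
·→ measurebox re(v=4486, u_from=kg, u_to=oz)
·← 7177600000000/45359237
·→ measurebox re(v=0, u_from=MiB, u_to=MB)
·← 0
·→ measurebox re(v=-278, u_from=ft, u_to=mm)
·← -423672/5
·→ datewheel mhop(n=19)
·← 1817-08-31
·→ measurebox re(v=8433, u_from=min, u_to=h)
·← 2811/20
·→ datewheel drift(n=377)
·← 1818-09-12


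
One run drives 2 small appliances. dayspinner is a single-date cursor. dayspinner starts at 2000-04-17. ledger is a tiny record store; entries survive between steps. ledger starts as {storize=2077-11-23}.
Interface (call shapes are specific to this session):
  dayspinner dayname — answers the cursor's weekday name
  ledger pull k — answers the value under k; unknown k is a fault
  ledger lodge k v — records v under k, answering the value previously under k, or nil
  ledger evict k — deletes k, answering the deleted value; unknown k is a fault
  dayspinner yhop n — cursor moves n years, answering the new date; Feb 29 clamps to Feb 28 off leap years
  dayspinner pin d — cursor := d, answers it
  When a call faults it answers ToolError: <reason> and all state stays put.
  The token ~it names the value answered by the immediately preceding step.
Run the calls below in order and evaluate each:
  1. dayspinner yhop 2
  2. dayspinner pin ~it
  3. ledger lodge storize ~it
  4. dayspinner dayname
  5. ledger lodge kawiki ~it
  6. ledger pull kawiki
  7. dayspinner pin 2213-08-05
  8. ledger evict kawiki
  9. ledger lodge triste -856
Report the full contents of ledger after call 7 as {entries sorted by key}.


Answer: {kawiki=Wednesday, storize=2002-04-17}

Derivation:
Using dayspinner yhop passing 2, — result: 2002-04-17.
I invoke dayspinner pin passing ~it, giving 2002-04-17.
I invoke ledger lodge passing storize, ~it, → 2077-11-23.
I invoke dayspinner dayname(), yielding Wednesday.
I try ledger lodge passing kawiki, ~it, yielding nil.
Invoking ledger pull passing kawiki, yielding Wednesday.
Invoking dayspinner pin passing 2213-08-05, → 2213-08-05.
I run ledger evict passing kawiki: Wednesday.
Now I run ledger lodge passing triste, -856, → nil.


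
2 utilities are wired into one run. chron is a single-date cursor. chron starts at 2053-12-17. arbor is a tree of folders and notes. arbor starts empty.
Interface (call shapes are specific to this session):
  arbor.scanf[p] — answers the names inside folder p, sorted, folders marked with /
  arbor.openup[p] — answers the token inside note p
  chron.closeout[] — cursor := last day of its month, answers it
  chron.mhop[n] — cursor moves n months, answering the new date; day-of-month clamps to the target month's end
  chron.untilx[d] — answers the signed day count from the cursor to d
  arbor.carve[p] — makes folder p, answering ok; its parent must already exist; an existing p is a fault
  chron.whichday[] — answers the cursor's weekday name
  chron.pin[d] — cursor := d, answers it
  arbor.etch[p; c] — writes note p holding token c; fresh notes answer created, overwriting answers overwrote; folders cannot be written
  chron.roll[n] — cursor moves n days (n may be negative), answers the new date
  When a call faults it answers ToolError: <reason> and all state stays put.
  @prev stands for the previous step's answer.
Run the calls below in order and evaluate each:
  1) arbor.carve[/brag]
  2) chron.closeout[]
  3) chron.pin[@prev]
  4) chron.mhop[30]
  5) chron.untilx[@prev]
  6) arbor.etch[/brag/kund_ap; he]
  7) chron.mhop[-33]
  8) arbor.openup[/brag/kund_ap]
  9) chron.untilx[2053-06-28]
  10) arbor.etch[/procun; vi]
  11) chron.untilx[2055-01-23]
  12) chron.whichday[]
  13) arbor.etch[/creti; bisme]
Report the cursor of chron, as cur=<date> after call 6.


Do: arbor.carve[/brag]
See: ok
Do: chron.closeout[]
See: 2053-12-31
Do: chron.pin[@prev]
See: 2053-12-31
Do: chron.mhop[30]
See: 2056-06-30
Do: chron.untilx[@prev]
See: 0
Do: arbor.etch[/brag/kund_ap; he]
See: created
Do: chron.mhop[-33]
See: 2053-09-30
Do: arbor.openup[/brag/kund_ap]
See: he
Do: chron.untilx[2053-06-28]
See: -94
Do: arbor.etch[/procun; vi]
See: created
Do: chron.untilx[2055-01-23]
See: 480
Do: chron.whichday[]
See: Tuesday
Do: arbor.etch[/creti; bisme]
See: created

Answer: cur=2056-06-30


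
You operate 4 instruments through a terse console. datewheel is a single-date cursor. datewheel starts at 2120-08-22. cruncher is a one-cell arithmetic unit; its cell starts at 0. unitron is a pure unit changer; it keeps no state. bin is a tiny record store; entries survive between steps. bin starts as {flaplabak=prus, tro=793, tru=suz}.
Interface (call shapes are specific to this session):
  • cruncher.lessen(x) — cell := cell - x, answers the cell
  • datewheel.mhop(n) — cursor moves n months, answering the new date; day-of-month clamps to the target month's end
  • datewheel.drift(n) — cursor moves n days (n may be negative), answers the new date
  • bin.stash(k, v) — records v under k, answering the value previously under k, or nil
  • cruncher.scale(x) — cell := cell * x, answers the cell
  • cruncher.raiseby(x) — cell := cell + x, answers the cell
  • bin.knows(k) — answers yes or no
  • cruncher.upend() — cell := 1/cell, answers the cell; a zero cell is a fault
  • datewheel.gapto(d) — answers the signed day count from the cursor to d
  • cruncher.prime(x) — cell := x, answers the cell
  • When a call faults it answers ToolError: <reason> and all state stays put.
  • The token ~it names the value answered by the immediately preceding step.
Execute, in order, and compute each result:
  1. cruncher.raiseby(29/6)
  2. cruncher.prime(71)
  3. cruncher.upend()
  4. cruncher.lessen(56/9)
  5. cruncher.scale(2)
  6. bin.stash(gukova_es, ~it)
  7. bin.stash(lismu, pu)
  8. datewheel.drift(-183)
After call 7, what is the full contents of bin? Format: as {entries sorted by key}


==> cruncher.raiseby(x=29/6)
<== 29/6
==> cruncher.prime(x=71)
<== 71
==> cruncher.upend()
<== 1/71
==> cruncher.lessen(x=56/9)
<== -3967/639
==> cruncher.scale(x=2)
<== -7934/639
==> bin.stash(k=gukova_es, v=~it)
<== nil
==> bin.stash(k=lismu, v=pu)
<== nil
==> datewheel.drift(n=-183)
<== 2120-02-21

Answer: {flaplabak=prus, gukova_es=-7934/639, lismu=pu, tro=793, tru=suz}


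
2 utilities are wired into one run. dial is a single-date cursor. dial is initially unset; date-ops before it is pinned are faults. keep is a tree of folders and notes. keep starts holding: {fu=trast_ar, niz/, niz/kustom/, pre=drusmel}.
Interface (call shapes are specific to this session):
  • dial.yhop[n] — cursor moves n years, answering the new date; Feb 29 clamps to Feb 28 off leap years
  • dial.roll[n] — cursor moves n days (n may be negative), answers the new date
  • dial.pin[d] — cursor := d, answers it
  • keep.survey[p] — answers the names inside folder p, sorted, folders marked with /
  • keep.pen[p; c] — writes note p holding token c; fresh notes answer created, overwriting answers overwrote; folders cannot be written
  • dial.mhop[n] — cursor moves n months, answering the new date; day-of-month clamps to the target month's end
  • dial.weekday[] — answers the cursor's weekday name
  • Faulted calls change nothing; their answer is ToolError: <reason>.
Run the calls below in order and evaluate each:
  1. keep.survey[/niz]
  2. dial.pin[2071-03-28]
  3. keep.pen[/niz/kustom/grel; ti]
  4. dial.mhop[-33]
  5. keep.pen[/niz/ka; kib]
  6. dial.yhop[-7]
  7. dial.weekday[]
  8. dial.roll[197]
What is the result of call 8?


Answer: 2062-01-11

Derivation:
·→ keep.survey(/niz)
·← [kustom/]
·→ dial.pin(2071-03-28)
·← 2071-03-28
·→ keep.pen(/niz/kustom/grel, ti)
·← created
·→ dial.mhop(-33)
·← 2068-06-28
·→ keep.pen(/niz/ka, kib)
·← created
·→ dial.yhop(-7)
·← 2061-06-28
·→ dial.weekday()
·← Tuesday
·→ dial.roll(197)
·← 2062-01-11


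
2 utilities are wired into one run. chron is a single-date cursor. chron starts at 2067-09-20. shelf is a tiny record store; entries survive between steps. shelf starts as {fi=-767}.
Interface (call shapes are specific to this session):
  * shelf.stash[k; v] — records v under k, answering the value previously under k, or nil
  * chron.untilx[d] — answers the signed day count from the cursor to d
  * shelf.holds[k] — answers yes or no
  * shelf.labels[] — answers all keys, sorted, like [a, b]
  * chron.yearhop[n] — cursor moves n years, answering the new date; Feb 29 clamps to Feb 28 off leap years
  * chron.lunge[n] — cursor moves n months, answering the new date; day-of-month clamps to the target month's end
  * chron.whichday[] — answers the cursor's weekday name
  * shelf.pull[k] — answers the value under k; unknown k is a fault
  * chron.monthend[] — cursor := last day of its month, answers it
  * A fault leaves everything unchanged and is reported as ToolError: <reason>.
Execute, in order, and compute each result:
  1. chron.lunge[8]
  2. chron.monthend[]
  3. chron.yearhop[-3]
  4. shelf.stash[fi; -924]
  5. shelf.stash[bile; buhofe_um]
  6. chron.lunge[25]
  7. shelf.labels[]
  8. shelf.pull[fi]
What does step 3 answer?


Act: lunge[n=8]
Obs: 2068-05-20
Act: monthend[]
Obs: 2068-05-31
Act: yearhop[n=-3]
Obs: 2065-05-31
Act: stash[k=fi; v=-924]
Obs: -767
Act: stash[k=bile; v=buhofe_um]
Obs: nil
Act: lunge[n=25]
Obs: 2067-06-30
Act: labels[]
Obs: [bile, fi]
Act: pull[k=fi]
Obs: -924

Answer: 2065-05-31


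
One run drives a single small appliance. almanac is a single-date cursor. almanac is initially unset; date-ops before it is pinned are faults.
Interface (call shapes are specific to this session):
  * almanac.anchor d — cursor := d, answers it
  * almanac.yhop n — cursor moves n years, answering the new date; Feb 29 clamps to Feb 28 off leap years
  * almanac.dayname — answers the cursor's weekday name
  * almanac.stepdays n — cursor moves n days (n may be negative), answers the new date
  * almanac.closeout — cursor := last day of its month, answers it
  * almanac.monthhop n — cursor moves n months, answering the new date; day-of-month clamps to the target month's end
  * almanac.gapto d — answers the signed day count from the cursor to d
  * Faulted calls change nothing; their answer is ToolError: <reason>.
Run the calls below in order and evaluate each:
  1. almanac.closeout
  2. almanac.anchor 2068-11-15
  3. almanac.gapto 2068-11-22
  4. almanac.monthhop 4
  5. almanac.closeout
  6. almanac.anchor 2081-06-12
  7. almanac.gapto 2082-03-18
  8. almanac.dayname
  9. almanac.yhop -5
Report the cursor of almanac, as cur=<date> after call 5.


CALL almanac.closeout[]
RET  ToolError: no date set
CALL almanac.anchor[d→2068-11-15]
RET  2068-11-15
CALL almanac.gapto[d→2068-11-22]
RET  7
CALL almanac.monthhop[n→4]
RET  2069-03-15
CALL almanac.closeout[]
RET  2069-03-31
CALL almanac.anchor[d→2081-06-12]
RET  2081-06-12
CALL almanac.gapto[d→2082-03-18]
RET  279
CALL almanac.dayname[]
RET  Thursday
CALL almanac.yhop[n→-5]
RET  2076-06-12

Answer: cur=2069-03-31


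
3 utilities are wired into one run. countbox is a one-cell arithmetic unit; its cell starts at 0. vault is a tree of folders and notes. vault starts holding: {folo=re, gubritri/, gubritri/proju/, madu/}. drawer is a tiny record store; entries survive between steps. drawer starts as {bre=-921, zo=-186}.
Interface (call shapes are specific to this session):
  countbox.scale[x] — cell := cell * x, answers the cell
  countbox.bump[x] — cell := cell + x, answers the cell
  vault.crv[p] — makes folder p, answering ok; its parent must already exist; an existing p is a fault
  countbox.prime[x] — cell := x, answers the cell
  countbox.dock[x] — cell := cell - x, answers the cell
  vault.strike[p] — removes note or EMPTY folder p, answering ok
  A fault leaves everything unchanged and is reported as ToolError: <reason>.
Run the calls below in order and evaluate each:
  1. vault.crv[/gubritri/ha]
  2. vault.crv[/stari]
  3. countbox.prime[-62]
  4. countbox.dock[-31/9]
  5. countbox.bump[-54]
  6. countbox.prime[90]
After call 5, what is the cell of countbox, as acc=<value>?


Answer: acc=-1013/9

Derivation:
→ vault.crv(p='/gubritri/ha')
← ok
→ vault.crv(p='/stari')
← ok
→ countbox.prime(x='-62')
← -62
→ countbox.dock(x='-31/9')
← -527/9
→ countbox.bump(x='-54')
← -1013/9
→ countbox.prime(x='90')
← 90


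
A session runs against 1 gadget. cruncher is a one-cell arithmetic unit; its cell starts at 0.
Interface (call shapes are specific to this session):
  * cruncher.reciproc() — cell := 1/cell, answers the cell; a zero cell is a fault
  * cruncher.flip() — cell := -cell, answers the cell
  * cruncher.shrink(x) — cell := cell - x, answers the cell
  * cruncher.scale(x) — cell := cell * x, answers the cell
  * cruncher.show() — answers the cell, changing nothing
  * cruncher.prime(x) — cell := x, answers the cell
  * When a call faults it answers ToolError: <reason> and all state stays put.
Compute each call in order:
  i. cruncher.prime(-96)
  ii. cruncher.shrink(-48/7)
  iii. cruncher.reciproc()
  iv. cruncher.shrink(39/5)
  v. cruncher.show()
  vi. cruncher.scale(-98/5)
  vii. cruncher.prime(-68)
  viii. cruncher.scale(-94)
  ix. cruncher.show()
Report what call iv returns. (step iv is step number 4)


Answer: -24371/3120

Derivation:
→ cruncher.prime(x=-96)
← -96
→ cruncher.shrink(x=-48/7)
← -624/7
→ cruncher.reciproc()
← -7/624
→ cruncher.shrink(x=39/5)
← -24371/3120
→ cruncher.show()
← -24371/3120
→ cruncher.scale(x=-98/5)
← 1194179/7800
→ cruncher.prime(x=-68)
← -68
→ cruncher.scale(x=-94)
← 6392
→ cruncher.show()
← 6392


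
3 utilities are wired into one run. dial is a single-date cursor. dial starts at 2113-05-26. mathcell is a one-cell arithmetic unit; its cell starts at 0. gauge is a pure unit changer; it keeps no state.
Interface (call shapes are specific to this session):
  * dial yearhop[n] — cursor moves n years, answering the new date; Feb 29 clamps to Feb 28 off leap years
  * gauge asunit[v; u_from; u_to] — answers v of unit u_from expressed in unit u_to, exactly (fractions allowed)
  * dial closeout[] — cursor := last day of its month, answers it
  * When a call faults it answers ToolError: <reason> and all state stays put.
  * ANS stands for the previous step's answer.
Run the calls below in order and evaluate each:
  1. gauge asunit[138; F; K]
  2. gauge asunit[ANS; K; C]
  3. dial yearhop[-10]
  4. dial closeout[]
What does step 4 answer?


Answer: 2103-05-31

Derivation:
% gauge asunit v=138 u_from=F u_to=K
  59767/180
% gauge asunit v=ANS u_from=K u_to=C
  530/9
% dial yearhop n=-10
  2103-05-26
% dial closeout
  2103-05-31


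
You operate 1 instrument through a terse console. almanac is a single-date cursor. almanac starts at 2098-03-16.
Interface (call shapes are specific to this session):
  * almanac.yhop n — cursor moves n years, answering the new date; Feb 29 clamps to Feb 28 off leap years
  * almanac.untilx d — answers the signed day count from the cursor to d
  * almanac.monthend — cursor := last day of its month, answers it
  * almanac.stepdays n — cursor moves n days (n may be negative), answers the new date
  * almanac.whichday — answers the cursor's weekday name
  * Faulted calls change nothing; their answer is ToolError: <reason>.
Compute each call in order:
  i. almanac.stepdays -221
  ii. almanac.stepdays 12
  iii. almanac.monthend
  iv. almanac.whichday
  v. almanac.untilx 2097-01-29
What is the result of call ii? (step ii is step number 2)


Answer: 2097-08-19

Derivation:
Step: stepdays[n='-221']
Result: 2097-08-07
Step: stepdays[n='12']
Result: 2097-08-19
Step: monthend[]
Result: 2097-08-31
Step: whichday[]
Result: Saturday
Step: untilx[d='2097-01-29']
Result: -214


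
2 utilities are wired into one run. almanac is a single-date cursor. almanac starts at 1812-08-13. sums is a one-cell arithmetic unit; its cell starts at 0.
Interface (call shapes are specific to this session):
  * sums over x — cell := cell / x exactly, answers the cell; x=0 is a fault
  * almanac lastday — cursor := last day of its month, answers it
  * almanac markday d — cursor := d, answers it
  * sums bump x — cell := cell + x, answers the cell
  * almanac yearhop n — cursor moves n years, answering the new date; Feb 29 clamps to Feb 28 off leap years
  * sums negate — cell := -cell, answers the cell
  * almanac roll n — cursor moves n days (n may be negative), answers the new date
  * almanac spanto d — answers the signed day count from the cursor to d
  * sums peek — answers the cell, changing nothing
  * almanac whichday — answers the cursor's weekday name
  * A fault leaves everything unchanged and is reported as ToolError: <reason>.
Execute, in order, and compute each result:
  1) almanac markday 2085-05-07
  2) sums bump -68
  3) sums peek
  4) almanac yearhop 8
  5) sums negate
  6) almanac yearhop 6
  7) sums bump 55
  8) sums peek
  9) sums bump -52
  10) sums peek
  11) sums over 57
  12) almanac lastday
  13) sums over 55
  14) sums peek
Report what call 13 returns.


Act: almanac markday[d: 2085-05-07]
Obs: 2085-05-07
Act: sums bump[x: -68]
Obs: -68
Act: sums peek[]
Obs: -68
Act: almanac yearhop[n: 8]
Obs: 2093-05-07
Act: sums negate[]
Obs: 68
Act: almanac yearhop[n: 6]
Obs: 2099-05-07
Act: sums bump[x: 55]
Obs: 123
Act: sums peek[]
Obs: 123
Act: sums bump[x: -52]
Obs: 71
Act: sums peek[]
Obs: 71
Act: sums over[x: 57]
Obs: 71/57
Act: almanac lastday[]
Obs: 2099-05-31
Act: sums over[x: 55]
Obs: 71/3135
Act: sums peek[]
Obs: 71/3135

Answer: 71/3135


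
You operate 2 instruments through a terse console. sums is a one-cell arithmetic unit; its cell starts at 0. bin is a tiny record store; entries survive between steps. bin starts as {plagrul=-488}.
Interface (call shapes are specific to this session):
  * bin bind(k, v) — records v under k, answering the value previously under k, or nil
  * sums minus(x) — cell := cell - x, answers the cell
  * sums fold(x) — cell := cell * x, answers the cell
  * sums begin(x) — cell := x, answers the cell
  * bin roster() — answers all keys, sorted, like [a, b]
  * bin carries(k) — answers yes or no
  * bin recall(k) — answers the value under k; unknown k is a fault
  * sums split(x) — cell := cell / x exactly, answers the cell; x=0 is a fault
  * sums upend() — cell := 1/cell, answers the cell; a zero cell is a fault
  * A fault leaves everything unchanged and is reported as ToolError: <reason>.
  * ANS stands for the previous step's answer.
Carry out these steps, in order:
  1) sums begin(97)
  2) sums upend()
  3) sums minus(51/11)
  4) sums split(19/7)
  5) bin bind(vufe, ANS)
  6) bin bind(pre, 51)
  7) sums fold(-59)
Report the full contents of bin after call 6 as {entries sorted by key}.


Answer: {plagrul=-488, pre=51, vufe=-34552/20273}

Derivation:
Act: sums begin[x=97]
Obs: 97
Act: sums upend[]
Obs: 1/97
Act: sums minus[x=51/11]
Obs: -4936/1067
Act: sums split[x=19/7]
Obs: -34552/20273
Act: bin bind[k=vufe; v=ANS]
Obs: nil
Act: bin bind[k=pre; v=51]
Obs: nil
Act: sums fold[x=-59]
Obs: 2038568/20273
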